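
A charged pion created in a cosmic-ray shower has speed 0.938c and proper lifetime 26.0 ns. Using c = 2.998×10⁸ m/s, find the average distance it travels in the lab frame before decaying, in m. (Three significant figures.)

With β = 0.938, γ = 1/√(1 − 0.938²) = 1/√0.120156 = 2.8849.
Lab-frame lifetime: Δt = γτ = 2.8849 × 26.0 ns = 75.007 ns.
Distance: d = vΔt = 0.938 × 2.998×10⁸ m/s × 7.5007×10^-8 s = 21.1 m.

21.1 m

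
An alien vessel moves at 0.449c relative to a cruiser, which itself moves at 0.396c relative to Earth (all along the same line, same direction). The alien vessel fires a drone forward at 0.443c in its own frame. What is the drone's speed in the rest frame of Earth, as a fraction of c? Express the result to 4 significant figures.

First combine the drone and alien vessel (S''→S'): u₁ = (0.443 + 0.449)/(1 + 0.443×0.449) = 0.892/1.198907 = 0.74401.
Then combine with the cruiser (S'→S): u = (0.74401 + 0.396)/(1 + 0.74401×0.396) = 1.14001/1.29462796 = 0.88057.

0.8806c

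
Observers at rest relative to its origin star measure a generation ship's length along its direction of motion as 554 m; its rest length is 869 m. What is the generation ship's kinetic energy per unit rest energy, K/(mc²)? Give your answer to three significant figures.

0.569

From L = L₀/γ: γ = 869/554 = 1.56859.
Since K = (γ−1)mc², K/(mc²) = 1.56859 − 1 = 0.569.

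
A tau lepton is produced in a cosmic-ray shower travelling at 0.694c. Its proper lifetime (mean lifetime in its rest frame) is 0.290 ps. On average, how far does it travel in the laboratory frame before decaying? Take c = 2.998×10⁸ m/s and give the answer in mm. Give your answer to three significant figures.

γ = 1/√(1 − β²) = 1/√(1 − 0.481636) = 1/√0.518364 = 1/0.719975 = 1.3889.
Lab-frame lifetime: Δt = γτ = 1.3889 × 0.290 ps = 0.40278 ps.
Distance: d = vΔt = 0.694 × 2.998×10⁸ m/s × 4.0278×10^-13 s = 8.38×10^-5 m = 0.0838 mm.

0.0838 mm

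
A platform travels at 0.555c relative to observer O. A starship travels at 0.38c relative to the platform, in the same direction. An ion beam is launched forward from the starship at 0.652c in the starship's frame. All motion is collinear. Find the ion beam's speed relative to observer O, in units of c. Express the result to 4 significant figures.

Compose velocities in two stages. Stage 1 (into S'): u₁ = (0.652+0.38)/(1+0.652×0.38) = 0.82708.
Stage 2 (into S): u = (0.82708+0.555)/(1+0.82708×0.555) = 0.94726, so the speed is 0.9473c.

0.9473c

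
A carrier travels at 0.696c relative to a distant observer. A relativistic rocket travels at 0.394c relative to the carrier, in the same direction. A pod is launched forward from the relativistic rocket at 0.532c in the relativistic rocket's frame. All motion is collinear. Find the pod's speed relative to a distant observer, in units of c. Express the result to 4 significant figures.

0.9535c

Apply u = (u'+v)/(1+u'v) twice. Pod in the carrier frame: (0.532+0.394)/(1+0.532·0.394) = 0.926/1.209608 = 0.76554c.
That velocity, transformed to the rest frame of a distant observer: (0.76554+0.696)/(1+0.76554·0.696) = 1.46154/1.53281584 = 0.9535c.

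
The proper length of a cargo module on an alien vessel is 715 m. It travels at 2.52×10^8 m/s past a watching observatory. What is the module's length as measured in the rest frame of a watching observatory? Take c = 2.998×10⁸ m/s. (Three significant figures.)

β = v/c = (2.52×10^8 m/s)/(2.998×10⁸ m/s) = 0.84056.
β² = 0.7065411136, so γ = 1/√0.2934588864 = 1.846.
Along the direction of motion the measured length is L₀/γ = 715/1.846 = 387 m.

387 m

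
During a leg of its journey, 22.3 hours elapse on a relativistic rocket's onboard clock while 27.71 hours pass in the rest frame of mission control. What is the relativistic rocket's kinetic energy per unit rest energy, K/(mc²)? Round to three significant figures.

γ = Δt/Δτ = 27.71/22.3 = 1.2426.
K/(mc²) = γ − 1 = 1.2426 − 1 = 0.243.

0.243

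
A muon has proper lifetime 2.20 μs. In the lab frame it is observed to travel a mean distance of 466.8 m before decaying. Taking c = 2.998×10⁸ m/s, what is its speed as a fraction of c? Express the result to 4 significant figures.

Lab distance = (lab lifetime)·v = γτ·βc, so βγ = d/(cτ) = 466.8/(2.998×10⁸ × 2.200×10^-6) = 0.70774.
With βγ = 0.70774: γ² = 1 + (βγ)² = 1.500896, and β = (βγ)/γ = 0.70774/1.22511 = 0.5777.

0.5777c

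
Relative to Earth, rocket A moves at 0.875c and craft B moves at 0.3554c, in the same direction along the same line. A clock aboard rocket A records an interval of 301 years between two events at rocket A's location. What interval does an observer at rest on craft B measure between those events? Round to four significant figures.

Transform rocket A's velocity into craft B's frame: (0.875 − 0.3554)/(1 − 0.875·0.3554) = 0.5196/0.689025, so the relative speed is 0.75411c.
At |u| = 0.75411c, γ = (1 − 0.568682)^(−1/2) = 1.5227.
Rocket A's interval is proper; time dilation gives Δt_B = γΔτ = 1.5227 × 301 years = 458.3 years.

458.3 years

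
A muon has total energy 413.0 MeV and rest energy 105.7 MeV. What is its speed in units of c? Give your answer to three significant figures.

0.967c

γ = E/(mc²) = 413.0/105.7 = 3.9073.
β = √(1 − 1/γ²) = √(1 − 0.0655008) = √0.9344992 = 0.967.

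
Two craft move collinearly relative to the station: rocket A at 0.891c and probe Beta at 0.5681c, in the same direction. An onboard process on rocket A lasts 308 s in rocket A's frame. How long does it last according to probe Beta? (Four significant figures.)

407.1 s

Speed of rocket A in probe Beta's frame: u = (v_A − v_B)/(1 − v_A v_B/c²) = (0.891 − 0.5681)/(1 − 0.891×0.5681) = 0.3229/0.4938229 = 0.65388; |u| = 0.65388c.
At |u| = 0.65388c, γ = (1 − 0.427559)^(−1/2) = 1.3217.
Rocket A's interval is proper; time dilation gives Δt_B = γΔτ = 1.3217 × 308 s = 407.1 s.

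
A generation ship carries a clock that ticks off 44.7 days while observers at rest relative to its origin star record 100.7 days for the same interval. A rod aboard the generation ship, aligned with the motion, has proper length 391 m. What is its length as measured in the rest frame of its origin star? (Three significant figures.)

γ = Δt/Δτ = 100.7/44.7 = 2.2528.
The rod contracts by the same γ: 391 m / 2.2528 = 174 m.

174 m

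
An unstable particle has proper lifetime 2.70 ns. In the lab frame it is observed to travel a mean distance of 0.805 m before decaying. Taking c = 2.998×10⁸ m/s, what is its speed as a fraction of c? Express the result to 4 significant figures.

0.7052c

Let x = d/(cτ) = 0.8050 m / (2.998×10⁸ m/s × 2.700×10^-9 s) = 0.99449. Since d = βγcτ, x = βγ = β/√(1−β²).
Solving: β² = x²/(1+x²) = 0.98901/1.98901 = 0.497237, so β = 0.7052.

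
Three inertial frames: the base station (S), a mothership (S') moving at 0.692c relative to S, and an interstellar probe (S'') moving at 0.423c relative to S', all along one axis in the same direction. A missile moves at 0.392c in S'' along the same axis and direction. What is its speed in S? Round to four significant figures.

Apply u = (u'+v)/(1+u'v) twice. Missile in the mothership frame: (0.392+0.423)/(1+0.392·0.423) = 0.815/1.165816 = 0.69908c.
That velocity, transformed to the rest frame of the base station: (0.69908+0.692)/(1+0.69908·0.692) = 1.39108/1.48376336 = 0.93753c.

0.9375c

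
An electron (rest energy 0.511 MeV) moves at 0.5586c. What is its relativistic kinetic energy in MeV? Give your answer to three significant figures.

0.105 MeV

With β = 0.5586, γ = 1/√(1 − 0.5586²) = 1/√0.68796604 = 1.20564.
Kinetic energy: K = (γ − 1)mc² = (1.20564 − 1) × 0.511 MeV = 0.20564 × 0.511 = 0.105 MeV.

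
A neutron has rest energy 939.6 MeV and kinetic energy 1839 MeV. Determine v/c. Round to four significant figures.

0.9411

γ = 1 + K/(mc²) = 1 + 1839/939.6 = 2.9572.
β = √(1 − 1/γ²) = √(1 − 0.114351) = √0.885649 = 0.9411.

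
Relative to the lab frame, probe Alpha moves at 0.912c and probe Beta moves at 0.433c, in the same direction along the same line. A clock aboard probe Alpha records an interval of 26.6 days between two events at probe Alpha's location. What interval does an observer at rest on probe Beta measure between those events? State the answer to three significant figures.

Transform probe Alpha's velocity into probe Beta's frame: (0.912 − 0.433)/(1 − 0.912·0.433) = 0.479/0.605104, so the relative speed is 0.7916c.
At |u| = 0.7916c, γ = (1 − 0.626631)^(−1/2) = 1.6366.
Probe Alpha's interval is proper; time dilation gives Δt_B = γΔτ = 1.6366 × 26.6 days = 43.5 days.

43.5 days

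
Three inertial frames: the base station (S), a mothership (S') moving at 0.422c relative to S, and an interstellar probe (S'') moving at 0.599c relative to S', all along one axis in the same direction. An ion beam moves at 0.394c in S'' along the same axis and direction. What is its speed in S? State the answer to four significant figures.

0.9151c

Compose velocities in two stages. Stage 1 (into S'): u₁ = (0.394+0.599)/(1+0.394×0.599) = 0.80339.
Stage 2 (into S): u = (0.80339+0.422)/(1+0.80339×0.422) = 0.91513, so the speed is 0.9151c.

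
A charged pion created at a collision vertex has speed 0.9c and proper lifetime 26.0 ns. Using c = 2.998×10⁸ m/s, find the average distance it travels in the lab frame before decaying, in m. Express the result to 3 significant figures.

γ = 1/√(1 − β²) = 1/√(1 − 0.81) = 1/√0.19 = 1/0.43589 = 2.2942.
Lab-frame lifetime: Δt = γτ = 2.2942 × 26.0 ns = 59.649 ns.
Distance: d = vΔt = 0.9 × 2.998×10⁸ m/s × 5.9649×10^-8 s = 16.1 m.

16.1 m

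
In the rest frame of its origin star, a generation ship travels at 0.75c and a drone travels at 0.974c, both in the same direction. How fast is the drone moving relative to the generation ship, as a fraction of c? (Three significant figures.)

Transform to the generation ship's frame: u' = (u − v)/(1 − uv/c²).
u' = (0.974 − 0.75)/(1 − 0.974×0.75) = 0.224/0.2695 = 0.83117.
Speed in the generation ship's frame: 0.831c (in the same direction).

0.831c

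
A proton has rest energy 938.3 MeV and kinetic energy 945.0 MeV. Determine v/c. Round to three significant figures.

0.867

γ = 1 + K/(mc²) = 1 + 945.0/938.3 = 2.0071.
β = √(1 − 1/γ²) = √(1 − 0.248234) = √0.751766 = 0.867.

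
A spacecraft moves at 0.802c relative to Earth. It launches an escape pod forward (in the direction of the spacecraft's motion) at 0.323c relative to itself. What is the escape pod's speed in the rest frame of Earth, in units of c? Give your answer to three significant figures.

0.894c

Relativistic velocity addition: u = (u' + v)/(1 + u'v/c²), with u' = 0.323c and v = 0.802c.
Numerator: 0.323 + 0.802 = 1.125. Denominator: 1 + (0.323)(0.802) = 1.259046.
u = 1.125/1.259046 = 0.89353, so the speed is 0.894c.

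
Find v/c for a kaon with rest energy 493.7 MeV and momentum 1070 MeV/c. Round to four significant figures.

βγ = pc/(mc²) = 1070/493.7 = 2.1673.
Since γ² = 1 + (βγ)² = 5.69719, γ = √5.69719 = 2.38688, and β = (βγ)/γ = 2.1673/2.38688 = 0.9080.

0.9080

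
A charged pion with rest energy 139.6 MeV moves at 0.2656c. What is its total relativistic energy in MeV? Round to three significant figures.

145 MeV

With β = 0.2656, γ = 1/√(1 − 0.2656²) = 1/√0.92945664 = 1.0373.
Total energy: E = γmc² = 1.0373 × 139.6 MeV = 145 MeV.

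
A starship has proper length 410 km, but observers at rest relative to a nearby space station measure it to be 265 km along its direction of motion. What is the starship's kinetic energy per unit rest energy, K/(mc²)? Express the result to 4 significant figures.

γ = L₀/L = 410/265 = 1.54717.
K/(mc²) = γ − 1 = 1.54717 − 1 = 0.5472.

0.5472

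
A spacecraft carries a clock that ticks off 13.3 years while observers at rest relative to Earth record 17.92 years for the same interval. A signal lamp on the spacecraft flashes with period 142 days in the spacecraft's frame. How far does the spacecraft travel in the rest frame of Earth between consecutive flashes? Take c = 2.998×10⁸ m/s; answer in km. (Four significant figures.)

3.321×10^12 km

γ = Δt/Δτ = 17.92/13.3 = 1.34737.
β = √(1 − 1/γ²) = 0.67019. Lab-frame period = γτ = 1.34737×142 days = 191.33 days. Distance = βc × γτ = 0.67019 × 2.998×10⁸ m/s × 16530912 s = 3.3214×10^15 m = 3.321×10^12 km.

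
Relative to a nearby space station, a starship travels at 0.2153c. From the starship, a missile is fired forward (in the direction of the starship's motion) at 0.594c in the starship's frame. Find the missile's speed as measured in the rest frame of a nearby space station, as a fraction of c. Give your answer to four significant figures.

Relativistic velocity addition: u = (u' + v)/(1 + u'v/c²), with u' = 0.594c and v = 0.2153c.
Numerator: 0.594 + 0.2153 = 0.8093. Denominator: 1 + (0.594)(0.2153) = 1.1278882.
u = 0.8093/1.1278882 = 0.71754, so the speed is 0.7175c.

0.7175c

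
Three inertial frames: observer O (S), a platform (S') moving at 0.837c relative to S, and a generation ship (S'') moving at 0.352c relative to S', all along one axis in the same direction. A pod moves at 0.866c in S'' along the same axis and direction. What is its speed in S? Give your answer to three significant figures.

Apply u = (u'+v)/(1+u'v) twice. Pod in the platform frame: (0.866+0.352)/(1+0.866·0.352) = 1.218/1.304832 = 0.93345c.
That velocity, transformed to the rest frame of observer O: (0.93345+0.837)/(1+0.93345·0.837) = 1.77045/1.78129765 = 0.99391c.

0.994c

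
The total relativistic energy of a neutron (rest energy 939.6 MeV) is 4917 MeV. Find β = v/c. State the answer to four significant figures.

0.9816

Total energy E = γmc² gives γ = 4917/939.6 = 5.2331.
Hence β = √(1 − 1/γ²) = √(1 − 0.0365159) = √0.9634841 = 0.9816.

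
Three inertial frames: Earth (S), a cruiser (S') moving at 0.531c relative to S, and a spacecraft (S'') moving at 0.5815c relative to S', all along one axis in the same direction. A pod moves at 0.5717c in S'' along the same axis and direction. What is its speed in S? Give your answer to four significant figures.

0.9568c

Compose velocities in two stages. Stage 1 (into S'): u₁ = (0.5717+0.5815)/(1+0.5717×0.5815) = 0.86548.
Stage 2 (into S): u = (0.86548+0.531)/(1+0.86548×0.531) = 0.95678, so the speed is 0.9568c.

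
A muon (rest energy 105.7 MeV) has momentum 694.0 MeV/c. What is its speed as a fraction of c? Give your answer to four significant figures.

0.9886c

βγ = pc/(mc²) = 694.0/105.7 = 6.5658.
Since γ² = 1 + (βγ)² = 44.1097, γ = √44.1097 = 6.64151, and β = (βγ)/γ = 6.5658/6.64151 = 0.9886.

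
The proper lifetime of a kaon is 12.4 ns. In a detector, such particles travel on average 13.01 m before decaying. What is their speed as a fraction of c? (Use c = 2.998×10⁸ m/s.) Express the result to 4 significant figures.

Let x = d/(cτ) = 13.01 m / (2.998×10⁸ m/s × 1.240×10^-8 s) = 3.4996. Since d = βγcτ, x = βγ = β/√(1−β²).
Solving: β² = x²/(1+x²) = 12.2472/13.2472 = 0.924512, so β = 0.9615.

0.9615c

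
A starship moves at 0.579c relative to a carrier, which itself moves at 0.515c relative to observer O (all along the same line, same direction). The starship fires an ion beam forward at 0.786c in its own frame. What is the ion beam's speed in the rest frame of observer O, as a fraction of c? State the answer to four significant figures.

0.9798c

First combine the ion beam and starship (S''→S'): u₁ = (0.786 + 0.579)/(1 + 0.786×0.579) = 1.365/1.455094 = 0.93808.
Then combine with the carrier (S'→S): u = (0.93808 + 0.515)/(1 + 0.93808×0.515) = 1.45308/1.4831112 = 0.97975.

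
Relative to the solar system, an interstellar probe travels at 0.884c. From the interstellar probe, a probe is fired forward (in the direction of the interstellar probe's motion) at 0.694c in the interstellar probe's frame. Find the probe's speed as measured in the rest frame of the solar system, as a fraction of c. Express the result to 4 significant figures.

0.9780c

In units of c, u = (u' + v)/(1 + u'v) with u' = 0.694 and v = 0.884.
Numerator: 0.694 + 0.884 = 1.578. Denominator: 1 + (0.694)(0.884) = 1.613496.
u = 1.578/1.613496 = 0.978, so the speed is 0.9780c.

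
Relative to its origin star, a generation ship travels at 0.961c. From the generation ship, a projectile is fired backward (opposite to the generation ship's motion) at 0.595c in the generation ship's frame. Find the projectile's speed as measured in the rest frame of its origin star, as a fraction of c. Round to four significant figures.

0.8547c

In units of c, u = (u' + v)/(1 + u'v) with u' = −0.595 and v = 0.961.
Numerator: −0.595 + 0.961 = 0.366. Denominator: 1 + (−0.595)(0.961) = 0.428205.
u = 0.366/0.428205 = 0.85473, so the speed is 0.8547c.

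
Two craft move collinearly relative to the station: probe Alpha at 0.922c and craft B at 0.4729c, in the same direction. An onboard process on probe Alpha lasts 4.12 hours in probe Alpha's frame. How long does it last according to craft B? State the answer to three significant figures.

Transform probe Alpha's velocity into craft B's frame: (0.922 − 0.4729)/(1 − 0.922·0.4729) = 0.4491/0.5639862, so the relative speed is 0.7963c.
γ for this relative speed: γ = 1/√(1 − 0.634094) = 1.6532.
Probe Alpha's interval is proper; time dilation gives Δt_B = γΔτ = 1.6532 × 4.12 hours = 6.81 hours.

6.81 hours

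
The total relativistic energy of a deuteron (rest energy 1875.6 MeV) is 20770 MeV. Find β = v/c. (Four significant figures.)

0.9959

γ = E/(mc²) = 20770/1875.6 = 11.074.
β = √(1 − 1/γ²) = √(1 − 0.00815438) = √0.99184562 = 0.9959.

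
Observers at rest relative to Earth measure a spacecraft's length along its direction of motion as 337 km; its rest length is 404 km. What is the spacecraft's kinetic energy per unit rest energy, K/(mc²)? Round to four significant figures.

0.1988

γ = L₀/L = 404/337 = 1.19881.
K/(mc²) = γ − 1 = 1.19881 − 1 = 0.1988.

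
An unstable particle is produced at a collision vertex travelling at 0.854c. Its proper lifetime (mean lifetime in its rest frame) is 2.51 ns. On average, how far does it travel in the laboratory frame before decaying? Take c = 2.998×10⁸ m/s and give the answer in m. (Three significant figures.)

1.24 m

γ = 1/√(1 − β²) = 1/√(1 − 0.729316) = 1/√0.270684 = 1/0.520273 = 1.9221.
Lab-frame lifetime: Δt = γτ = 1.9221 × 2.51 ns = 4.8245 ns.
Distance: d = vΔt = 0.854 × 2.998×10⁸ m/s × 4.8245×10^-9 s = 1.24 m.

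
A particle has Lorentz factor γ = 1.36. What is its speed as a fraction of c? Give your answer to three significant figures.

β = √(1 − 1/γ²) = √(1 − 1/1.8496) = √0.459343 = 0.678.

0.678c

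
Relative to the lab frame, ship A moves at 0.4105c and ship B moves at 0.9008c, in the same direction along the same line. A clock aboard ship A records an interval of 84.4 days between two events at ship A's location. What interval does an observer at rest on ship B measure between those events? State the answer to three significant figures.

134 days

Speed of ship A in ship B's frame: u = (v_A − v_B)/(1 − v_A v_B/c²) = (0.4105 − 0.9008)/(1 − 0.4105×0.9008) = −0.4903/0.6302216 = −0.77798; |u| = 0.77798c.
At |u| = 0.77798c, γ = (1 − 0.605253)^(−1/2) = 1.5916.
Ship A's interval is proper; time dilation gives Δt_B = γΔτ = 1.5916 × 84.4 days = 134 days.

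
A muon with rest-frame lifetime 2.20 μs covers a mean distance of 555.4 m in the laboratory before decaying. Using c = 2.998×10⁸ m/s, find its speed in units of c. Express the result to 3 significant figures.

0.644c

d = βγcτ ⇒ βγ = d/(cτ) = 555.4 m / (659.56 m) = 0.84208.
β = (βγ)/√(1+(βγ)²) = 0.84208/√1.709099 = 0.644.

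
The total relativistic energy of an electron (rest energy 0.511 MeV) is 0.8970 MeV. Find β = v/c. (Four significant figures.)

0.8219

γ = E/(mc²) = 0.8970/0.511 = 1.7554.
β = √(1 − 1/γ²) = √(1 − 0.324525) = √0.675475 = 0.8219.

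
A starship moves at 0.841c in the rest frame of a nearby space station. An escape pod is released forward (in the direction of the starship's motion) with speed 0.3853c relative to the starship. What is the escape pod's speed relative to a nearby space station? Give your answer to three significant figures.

0.926c

In units of c, u = (u' + v)/(1 + u'v) with u' = 0.3853 and v = 0.841.
Numerator: 0.3853 + 0.841 = 1.2263. Denominator: 1 + (0.3853)(0.841) = 1.3240373.
u = 1.2263/1.3240373 = 0.92618, so the speed is 0.926c.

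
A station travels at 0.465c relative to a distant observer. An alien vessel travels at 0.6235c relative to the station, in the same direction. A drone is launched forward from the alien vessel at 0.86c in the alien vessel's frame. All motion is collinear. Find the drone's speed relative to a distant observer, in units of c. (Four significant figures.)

0.9873c

First combine the drone and alien vessel (S''→S'): u₁ = (0.86 + 0.6235)/(1 + 0.86×0.6235) = 1.4835/1.53621 = 0.96569.
Then combine with the station (S'→S): u = (0.96569 + 0.465)/(1 + 0.96569×0.465) = 1.43069/1.44904585 = 0.98733.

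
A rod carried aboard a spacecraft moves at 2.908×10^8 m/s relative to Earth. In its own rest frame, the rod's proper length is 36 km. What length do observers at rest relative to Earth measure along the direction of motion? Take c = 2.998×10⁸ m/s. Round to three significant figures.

8.75 km

β = v/c = (2.908×10^8 m/s)/(2.998×10⁸ m/s) = 0.96998.
γ = 1/√(1 − β²) = 1/√(1 − 0.9408612004) = 1/√0.0591387996 = 1/0.243185 = 4.1121.
Length contraction: L = L₀/γ = 36/4.1121 = 8.75 km.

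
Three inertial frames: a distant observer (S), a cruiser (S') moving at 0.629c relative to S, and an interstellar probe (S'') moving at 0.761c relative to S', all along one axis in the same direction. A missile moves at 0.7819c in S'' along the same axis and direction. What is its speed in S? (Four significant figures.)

Apply u = (u'+v)/(1+u'v) twice. Missile in the cruiser frame: (0.7819+0.761)/(1+0.7819·0.761) = 1.5429/1.5950259 = 0.96732c.
That velocity, transformed to the rest frame of a distant observer: (0.96732+0.629)/(1+0.96732·0.629) = 1.59632/1.60844428 = 0.99246c.

0.9925c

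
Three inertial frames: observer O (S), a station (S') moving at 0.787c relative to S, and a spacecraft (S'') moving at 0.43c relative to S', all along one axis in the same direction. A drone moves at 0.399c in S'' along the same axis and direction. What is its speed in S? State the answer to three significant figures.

0.960c

Apply u = (u'+v)/(1+u'v) twice. Drone in the station frame: (0.399+0.43)/(1+0.399·0.43) = 0.829/1.17157 = 0.7076c.
That velocity, transformed to the rest frame of observer O: (0.7076+0.787)/(1+0.7076·0.787) = 1.4946/1.5568812 = 0.96c.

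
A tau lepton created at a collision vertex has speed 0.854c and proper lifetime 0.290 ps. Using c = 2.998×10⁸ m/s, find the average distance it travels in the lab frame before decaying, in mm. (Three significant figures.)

β² = 0.729316, so γ = 1/√0.270684 = 1.9221.
Lab-frame lifetime: Δt = γτ = 1.9221 × 0.290 ps = 0.55741 ps.
Distance: d = vΔt = 0.854 × 2.998×10⁸ m/s × 5.5741×10^-13 s = 1.43×10^-4 m = 0.143 mm.

0.143 mm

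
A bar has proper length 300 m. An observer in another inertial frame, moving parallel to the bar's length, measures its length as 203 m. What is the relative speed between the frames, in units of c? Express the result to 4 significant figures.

0.7363c

Length contraction gives γ = L₀/L = 300/203 = 1.4778.
β = √(1 − 1/γ²) = √0.542102 = 0.7363.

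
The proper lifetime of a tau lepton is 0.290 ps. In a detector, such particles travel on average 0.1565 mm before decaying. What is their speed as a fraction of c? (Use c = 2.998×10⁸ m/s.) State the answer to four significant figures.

Let x = d/(cτ) = 1.565×10^-4 m / (2.998×10⁸ m/s × 2.900×10^-13 s) = 1.8001. Since d = βγcτ, x = βγ = β/√(1−β²).
Solving: β² = x²/(1+x²) = 3.24036/4.24036 = 0.764171, so β = 0.8742.

0.8742c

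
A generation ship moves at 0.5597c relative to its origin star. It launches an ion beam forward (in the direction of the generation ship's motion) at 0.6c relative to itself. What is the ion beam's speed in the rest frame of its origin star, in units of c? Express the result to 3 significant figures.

0.868c

In units of c, u = (u' + v)/(1 + u'v) with u' = 0.6 and v = 0.5597.
Numerator: 0.6 + 0.5597 = 1.1597. Denominator: 1 + (0.6)(0.5597) = 1.33582.
u = 1.1597/1.33582 = 0.86816, so the speed is 0.868c.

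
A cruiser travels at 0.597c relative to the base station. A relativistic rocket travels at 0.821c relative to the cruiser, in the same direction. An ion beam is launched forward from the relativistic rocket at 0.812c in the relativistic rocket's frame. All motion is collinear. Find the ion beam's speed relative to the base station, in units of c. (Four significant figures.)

Apply u = (u'+v)/(1+u'v) twice. Ion beam in the cruiser frame: (0.812+0.821)/(1+0.812·0.821) = 1.633/1.666652 = 0.97981c.
That velocity, transformed to the rest frame of the base station: (0.97981+0.597)/(1+0.97981·0.597) = 1.57681/1.58494657 = 0.99487c.

0.9949c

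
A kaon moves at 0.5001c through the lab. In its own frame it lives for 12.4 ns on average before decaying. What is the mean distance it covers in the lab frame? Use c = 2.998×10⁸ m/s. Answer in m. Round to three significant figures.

2.15 m

γ = 1/√(1 − β²) = 1/√(1 − 0.25010001) = 1/√0.74989999 = 1/0.865968 = 1.1548.
Lab-frame lifetime: Δt = γτ = 1.1548 × 12.4 ns = 14.32 ns.
Distance: d = vΔt = 0.5001 × 2.998×10⁸ m/s × 1.4320×10^-8 s = 2.15 m.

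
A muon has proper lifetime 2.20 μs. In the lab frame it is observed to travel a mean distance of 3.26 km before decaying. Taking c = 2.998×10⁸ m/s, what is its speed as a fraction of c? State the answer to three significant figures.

0.980c

d = βγcτ ⇒ βγ = d/(cτ) = 3260 m / (659.56 m) = 4.9427.
β = (βγ)/√(1+(βγ)²) = 4.9427/√25.4303 = 0.980.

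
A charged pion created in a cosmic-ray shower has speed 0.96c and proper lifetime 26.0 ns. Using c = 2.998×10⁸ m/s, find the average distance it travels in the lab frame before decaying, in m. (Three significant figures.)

With β = 0.96, γ = 1/√(1 − 0.96²) = 1/√0.0784 = 3.5714.
Lab-frame lifetime: Δt = γτ = 3.5714 × 26.0 ns = 92.856 ns.
Distance: d = vΔt = 0.96 × 2.998×10⁸ m/s × 9.2856×10^-8 s = 26.7 m.

26.7 m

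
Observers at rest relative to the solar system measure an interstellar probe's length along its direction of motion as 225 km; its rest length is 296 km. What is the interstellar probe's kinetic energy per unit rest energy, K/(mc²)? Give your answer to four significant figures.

0.3156

From L = L₀/γ: γ = 296/225 = 1.31556.
K/(mc²) = γ − 1 = 1.31556 − 1 = 0.3156.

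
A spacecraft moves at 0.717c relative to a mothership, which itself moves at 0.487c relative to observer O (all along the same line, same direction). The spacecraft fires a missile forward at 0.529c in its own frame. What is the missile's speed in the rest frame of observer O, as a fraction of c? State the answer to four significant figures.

Apply u = (u'+v)/(1+u'v) twice. Missile in the mothership frame: (0.529+0.717)/(1+0.529·0.717) = 1.246/1.379293 = 0.90336c.
That velocity, transformed to the rest frame of observer O: (0.90336+0.487)/(1+0.90336·0.487) = 1.39036/1.43993632 = 0.96557c.

0.9656c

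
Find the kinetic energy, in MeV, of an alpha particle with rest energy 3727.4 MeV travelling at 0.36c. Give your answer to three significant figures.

268 MeV

γ = 1/√(1 − β²) = 1/√(1 − 0.1296) = 1/√0.8704 = 1.071866.
Kinetic energy: K = (γ − 1)mc² = (1.071866 − 1) × 3727.4 MeV = 0.071866 × 3727.4 = 268 MeV.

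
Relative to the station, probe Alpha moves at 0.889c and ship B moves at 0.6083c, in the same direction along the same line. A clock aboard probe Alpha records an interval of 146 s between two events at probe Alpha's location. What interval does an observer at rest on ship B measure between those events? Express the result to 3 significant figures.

The velocity of probe Alpha relative to ship B is (0.889 − 0.6083)c / (1 − 0.889×0.6083) = 0.61125c; relative speed 0.61125c.
At |u| = 0.61125c, γ = (1 − 0.373627)^(−1/2) = 1.2635.
Probe Alpha's interval is proper; time dilation gives Δt_B = γΔτ = 1.2635 × 146 s = 184 s.

184 s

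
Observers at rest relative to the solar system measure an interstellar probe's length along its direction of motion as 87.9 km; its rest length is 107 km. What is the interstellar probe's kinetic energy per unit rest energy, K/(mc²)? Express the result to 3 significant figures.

0.217

γ = L₀/L = 107/87.9 = 1.21729.
K/(mc²) = γ − 1 = 1.21729 − 1 = 0.217.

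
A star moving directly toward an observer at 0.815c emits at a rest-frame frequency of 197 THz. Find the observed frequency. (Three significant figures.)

617 THz

Relativistic Doppler (source moving toward): f_obs = f_src · √((1+β)/(1−β)).
With β = 0.815: factor = √(1.815/0.185) = 3.1322.
f_obs = 197 × 3.1322 = 617 THz.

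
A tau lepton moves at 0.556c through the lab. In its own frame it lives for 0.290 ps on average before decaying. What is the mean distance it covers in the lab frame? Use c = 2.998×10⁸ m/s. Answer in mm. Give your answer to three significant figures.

β² = 0.309136, so γ = 1/√0.690864 = 1.2031.
Lab-frame lifetime: Δt = γτ = 1.2031 × 0.290 ps = 0.3489 ps.
Distance: d = vΔt = 0.556 × 2.998×10⁸ m/s × 3.4890×10^-13 s = 5.82×10^-5 m = 0.0582 mm.

0.0582 mm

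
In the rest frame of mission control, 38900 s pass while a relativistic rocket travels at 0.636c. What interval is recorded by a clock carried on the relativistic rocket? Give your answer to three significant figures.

30000 s

β² = 0.404496, so γ = 1/√0.595504 = 1.2959.
The relativistic rocket's clock runs slow as seen from mission control, so Δτ = Δt/γ = 38900/1.2959 = 30000 s.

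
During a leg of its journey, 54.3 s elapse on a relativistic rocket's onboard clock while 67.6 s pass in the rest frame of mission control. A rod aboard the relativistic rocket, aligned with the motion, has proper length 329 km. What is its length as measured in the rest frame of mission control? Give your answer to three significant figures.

264 km

The time-dilation ratio gives γ = 67.6/54.3 = 1.24494.
L = L₀/γ = 329/1.24494 = 264 km.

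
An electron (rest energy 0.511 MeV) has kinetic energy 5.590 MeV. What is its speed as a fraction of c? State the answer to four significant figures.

0.9965c

K = (γ−1)mc², so γ = 1 + 5.590/0.511 = 11.939.
Then v/c = √(1 − γ⁻²) = √(1 − 0.00701559) = √0.99298441 = 0.9965.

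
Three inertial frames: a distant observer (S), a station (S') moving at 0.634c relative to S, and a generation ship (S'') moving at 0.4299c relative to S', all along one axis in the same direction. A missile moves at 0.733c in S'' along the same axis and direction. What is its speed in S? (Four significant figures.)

First combine the missile and generation ship (S''→S'): u₁ = (0.733 + 0.4299)/(1 + 0.733×0.4299) = 1.1629/1.3151167 = 0.88426.
Then combine with the station (S'→S): u = (0.88426 + 0.634)/(1 + 0.88426×0.634) = 1.51826/1.56062084 = 0.97286.

0.9729c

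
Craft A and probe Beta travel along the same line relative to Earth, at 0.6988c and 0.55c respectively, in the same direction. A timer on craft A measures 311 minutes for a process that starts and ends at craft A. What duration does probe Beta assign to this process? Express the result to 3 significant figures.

321 minutes

The velocity of craft A relative to probe Beta is (0.6988 − 0.55)c / (1 − 0.6988×0.55) = 0.24169c; relative speed 0.24169c.
At |u| = 0.24169c, γ = (1 − 0.0584141)^(−1/2) = 1.0306.
The clock on craft A records proper time, so probe Beta measures Δt = γΔτ = 1.0306 × 311 = 321 minutes.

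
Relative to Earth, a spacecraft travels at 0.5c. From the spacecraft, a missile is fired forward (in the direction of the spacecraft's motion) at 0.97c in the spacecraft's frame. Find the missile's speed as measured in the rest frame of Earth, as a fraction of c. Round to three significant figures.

0.990c

In units of c, u = (u' + v)/(1 + u'v) with u' = 0.97 and v = 0.5.
Numerator: 0.97 + 0.5 = 1.47. Denominator: 1 + (0.97)(0.5) = 1.485.
u = 1.47/1.485 = 0.9899, so the speed is 0.990c.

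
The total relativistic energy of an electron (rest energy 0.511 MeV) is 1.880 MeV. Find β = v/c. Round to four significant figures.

Total energy E = γmc² gives γ = 1.880/0.511 = 3.6791.
Hence β = √(1 − 1/γ²) = √(1 − 0.0738783) = √0.9261217 = 0.9624.

0.9624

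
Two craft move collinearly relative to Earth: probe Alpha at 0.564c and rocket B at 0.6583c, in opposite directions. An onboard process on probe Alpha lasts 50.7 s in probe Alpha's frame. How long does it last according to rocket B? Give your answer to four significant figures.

The velocity of probe Alpha relative to rocket B is (0.564 + 0.6583)c / (1 + 0.564×0.6583) = 0.89136c; relative speed 0.89136c.
At |u| = 0.89136c, γ = (1 − 0.794523)^(−1/2) = 2.2061.
The clock on probe Alpha records proper time, so rocket B measures Δt = γΔτ = 2.2061 × 50.7 = 111.8 s.

111.8 s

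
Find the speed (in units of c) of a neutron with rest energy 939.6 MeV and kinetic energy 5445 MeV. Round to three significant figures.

K = (γ−1)mc², so γ = 1 + 5445/939.6 = 6.795.
Then v/c = √(1 − γ⁻²) = √(1 − 0.0216581) = √0.9783419 = 0.989.

0.989c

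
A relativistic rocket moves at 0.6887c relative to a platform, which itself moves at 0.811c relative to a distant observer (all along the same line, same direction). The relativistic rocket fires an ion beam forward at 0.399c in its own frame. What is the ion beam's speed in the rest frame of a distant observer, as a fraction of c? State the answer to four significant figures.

Compose velocities in two stages. Stage 1 (into S'): u₁ = (0.399+0.6887)/(1+0.399×0.6887) = 0.85324.
Stage 2 (into S): u = (0.85324+0.811)/(1+0.85324×0.811) = 0.98361, so the speed is 0.9836c.

0.9836c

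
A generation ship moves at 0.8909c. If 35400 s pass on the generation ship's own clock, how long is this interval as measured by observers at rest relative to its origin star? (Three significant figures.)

β² = 0.79370281, so γ = 1/√0.20629719 = 2.2017.
Time dilation: Δt = γ·Δτ = 2.2017 × 35400 = 77900 s.

77900 s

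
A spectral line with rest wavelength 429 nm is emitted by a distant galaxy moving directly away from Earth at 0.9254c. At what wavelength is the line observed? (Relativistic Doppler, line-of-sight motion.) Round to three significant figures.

Relativistic Doppler for wavelength: λ_obs = λ_src · √((1+β)/(1−β)).
With β = 0.9254: factor = √(1.9254/0.0746) = 5.0803.
λ_obs = 429 × 5.0803 = 2180 nm.

2180 nm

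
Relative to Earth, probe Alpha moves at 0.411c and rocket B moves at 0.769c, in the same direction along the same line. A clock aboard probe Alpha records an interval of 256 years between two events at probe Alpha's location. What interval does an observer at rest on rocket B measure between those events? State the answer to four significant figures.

The velocity of probe Alpha relative to rocket B is (0.411 − 0.769)c / (1 − 0.411×0.769) = −0.52344c; relative speed 0.52344c.
At |u| = 0.52344c, γ = (1 − 0.273989)^(−1/2) = 1.1736.
Probe Alpha's interval is proper; time dilation gives Δt_B = γΔτ = 1.1736 × 256 years = 300.4 years.

300.4 years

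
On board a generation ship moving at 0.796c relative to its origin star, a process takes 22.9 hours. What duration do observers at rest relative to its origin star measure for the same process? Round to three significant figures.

γ = 1/√(1 − β²) = 1/√(1 − 0.633616) = 1/√0.366384 = 1/0.605297 = 1.6521.
Time dilation: Δt = γ·Δτ = 1.6521 × 22.9 = 37.8 hours.

37.8 hours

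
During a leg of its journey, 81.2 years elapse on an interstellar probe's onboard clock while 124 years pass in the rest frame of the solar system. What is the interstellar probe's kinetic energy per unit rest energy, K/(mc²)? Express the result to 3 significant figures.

γ = Δt/Δτ = 124/81.2 = 1.52709.
Since K = (γ−1)mc², K/(mc²) = 1.52709 − 1 = 0.527.

0.527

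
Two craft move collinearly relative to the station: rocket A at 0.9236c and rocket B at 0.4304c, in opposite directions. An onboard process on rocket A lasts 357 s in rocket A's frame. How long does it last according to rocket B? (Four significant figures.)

Speed of rocket A in rocket B's frame: u = (v_A + v_B)/(1 + v_A v_B/c²) = (0.9236 + 0.4304)/(1 + 0.9236×0.4304) = 1.354/1.39751744 = 0.96886; |u| = 0.96886c.
At |u| = 0.96886c, γ = (1 − 0.93869)^(−1/2) = 4.0386.
The clock on rocket A records proper time, so rocket B measures Δt = γΔτ = 4.0386 × 357 = 1442 s.

1442 s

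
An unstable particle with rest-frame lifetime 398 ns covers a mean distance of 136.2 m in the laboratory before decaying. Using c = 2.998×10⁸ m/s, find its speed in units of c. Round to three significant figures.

0.752c

Lab distance = (lab lifetime)·v = γτ·βc, so βγ = d/(cτ) = 136.2/(2.998×10⁸ × 3.980×10^-7) = 1.1415.
With βγ = 1.1415: γ² = 1 + (βγ)² = 2.30302, and β = (βγ)/γ = 1.1415/1.51757 = 0.752.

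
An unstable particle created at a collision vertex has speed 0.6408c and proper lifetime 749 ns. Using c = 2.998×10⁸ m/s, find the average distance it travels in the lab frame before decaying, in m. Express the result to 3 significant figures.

187 m

γ = 1/√(1 − β²) = 1/√(1 − 0.41062464) = 1/√0.58937536 = 1/0.767708 = 1.3026.
Lab-frame lifetime: Δt = γτ = 1.3026 × 749 ns = 975.65 ns.
Distance: d = vΔt = 0.6408 × 2.998×10⁸ m/s × 9.7565×10^-7 s = 187 m.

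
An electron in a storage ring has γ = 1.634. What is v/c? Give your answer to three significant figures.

β = √(1 − 1/γ²) = √(1 − 1/2.669956) = √0.625462 = 0.791.

0.791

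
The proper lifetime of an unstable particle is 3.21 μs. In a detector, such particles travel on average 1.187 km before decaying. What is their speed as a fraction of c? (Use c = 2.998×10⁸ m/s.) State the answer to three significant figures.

Let x = d/(cτ) = 1187 m / (2.998×10⁸ m/s × 3.210×10^-6 s) = 1.2334. Since d = βγcτ, x = βγ = β/√(1−β²).
Solving: β² = x²/(1+x²) = 1.52128/2.52128 = 0.603376, so β = 0.777.

0.777c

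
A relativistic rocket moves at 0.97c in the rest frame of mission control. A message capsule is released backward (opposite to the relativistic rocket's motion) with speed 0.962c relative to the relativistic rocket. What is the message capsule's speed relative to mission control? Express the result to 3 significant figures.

0.120c

In units of c, u = (u' + v)/(1 + u'v) with u' = −0.962 and v = 0.97.
Numerator: −0.962 + 0.97 = 0.008. Denominator: 1 + (−0.962)(0.97) = 0.06686.
u = 0.008/0.06686 = 0.11965, so the speed is 0.120c.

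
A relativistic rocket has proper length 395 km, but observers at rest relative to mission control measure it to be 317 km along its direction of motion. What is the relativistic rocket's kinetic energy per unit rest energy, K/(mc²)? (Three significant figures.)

0.246

From L = L₀/γ: γ = 395/317 = 1.24606.
K/(mc²) = γ − 1 = 1.24606 − 1 = 0.246.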